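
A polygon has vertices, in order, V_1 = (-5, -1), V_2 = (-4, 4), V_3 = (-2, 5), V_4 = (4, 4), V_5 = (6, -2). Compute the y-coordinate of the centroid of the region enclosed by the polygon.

Apply the shoelace (surveyor's) formula. First the cross-terms c_i = x_i·y_{i+1} − x_{i+1}·y_i:
  -24, -12, -28, -32, -16  ⇒  2A = -112, A = -56.
Then Σ (y_i + y_{i+1})·c_i = -448, so ȳ = -448 / (6·(-56)) = 4/3.

4/3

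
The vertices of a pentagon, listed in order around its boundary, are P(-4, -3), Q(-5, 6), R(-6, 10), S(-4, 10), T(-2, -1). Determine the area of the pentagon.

23.5

Apply the shoelace (surveyor's) formula: 2A = Σ (x_i·y_{i+1} − x_{i+1}·y_i), indices taken mod 5.
Σ = (-39) + (-14) + (-20) + (24) + (2) = -47
Area = |Σ|/2 = 23.5.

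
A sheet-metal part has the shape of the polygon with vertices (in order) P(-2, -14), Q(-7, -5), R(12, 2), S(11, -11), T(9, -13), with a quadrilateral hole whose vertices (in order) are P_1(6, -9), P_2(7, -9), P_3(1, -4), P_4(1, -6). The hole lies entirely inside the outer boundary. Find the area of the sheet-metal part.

188.5

Outer boundary:
Apply the surveyor's formula: 2A = Σ (x_i·y_{i+1} − x_{i+1}·y_i), indices taken mod 5.
P→Q: (-2)(-5) − (-7)(-14) = -88
Q→R: (-7)(2) − (12)(-5) = 46
R→S: (12)(-11) − (11)(2) = -154
S→T: (11)(-13) − (9)(-11) = -44
T→P: (9)(-14) − (-2)(-13) = -152
Σ = -392
Area = |Σ|/2 = 196.
Hole:
Σ = (9) + (-19) + (-2) + (27) = 15
Area = |Σ|/2 = 7.5.
Net area = 196 − 7.5 = 188.5.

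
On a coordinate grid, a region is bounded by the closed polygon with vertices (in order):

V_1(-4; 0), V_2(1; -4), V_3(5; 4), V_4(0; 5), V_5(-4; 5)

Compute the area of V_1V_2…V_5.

52.5

Σ = (16) + (24) + (25) + (20) + (20) = 105
Area = |Σ|/2 = 52.5.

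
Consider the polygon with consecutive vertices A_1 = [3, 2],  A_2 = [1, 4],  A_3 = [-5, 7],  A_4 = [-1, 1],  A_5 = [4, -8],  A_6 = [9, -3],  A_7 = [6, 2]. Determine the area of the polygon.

Apply the surveyor's formula: 2A = Σ (x_i·y_{i+1} − x_{i+1}·y_i), indices taken mod 7.
Σ = (10) + (27) + (2) + (4) + (60) + (36) + (6) = 145
Area = |Σ|/2 = 72.5.

72.5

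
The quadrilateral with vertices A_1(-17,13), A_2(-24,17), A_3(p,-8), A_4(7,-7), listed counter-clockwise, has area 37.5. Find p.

7

The doubled signed area Σ (x_i y_{i+1} − x_{i+1} y_i) is linear in p.
With p=0 it equals 243; the coefficient of p is -24 (from the two edges through A_3).
So -24·p + 243 = 2·37.5 = 75 ⇒ p = 7.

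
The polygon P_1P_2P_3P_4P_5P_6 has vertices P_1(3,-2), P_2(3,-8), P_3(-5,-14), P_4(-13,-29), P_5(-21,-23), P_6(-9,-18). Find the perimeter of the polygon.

|P_1P_2| = √((0)² + (-6)²) = √36 = 6
|P_2P_3| = √((-8)² + (-6)²) = √100 = 10
|P_3P_4| = √((-8)² + (-15)²) = √289 = 17
|P_4P_5| = √((-8)² + (6)²) = √100 = 10
|P_5P_6| = √((12)² + (5)²) = √169 = 13
|P_6P_1| = √((12)² + (16)²) = √400 = 20
Perimeter = 6 + 10 + 17 + 10 + 13 + 20 = 76.

76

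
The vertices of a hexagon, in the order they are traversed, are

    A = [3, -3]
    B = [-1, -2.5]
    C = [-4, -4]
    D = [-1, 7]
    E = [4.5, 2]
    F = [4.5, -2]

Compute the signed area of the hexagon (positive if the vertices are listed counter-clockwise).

Apply the shoelace (surveyor's) formula: 2A = Σ (x_i·y_{i+1} − x_{i+1}·y_i), indices taken mod 6.
Σ = (-10.5) + (-6) + (-32) + (-33.5) + (-18) + (-7.5) = -107.5
Signed area = Σ/2 = -53.75 (negative ⇒ clockwise traversal).

-53.75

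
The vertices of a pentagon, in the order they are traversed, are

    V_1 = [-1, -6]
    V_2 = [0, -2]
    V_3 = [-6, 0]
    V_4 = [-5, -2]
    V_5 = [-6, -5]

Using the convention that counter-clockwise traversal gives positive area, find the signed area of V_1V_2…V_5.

23

Σ = (2) + (-12) + (12) + (13) + (31) = 46
Signed area = Σ/2 = 23 (positive ⇒ counter-clockwise traversal).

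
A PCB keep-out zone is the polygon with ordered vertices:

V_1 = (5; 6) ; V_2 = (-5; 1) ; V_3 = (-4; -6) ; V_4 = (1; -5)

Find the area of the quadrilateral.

Apply the shoelace (surveyor's) formula: 2A = Σ (x_i·y_{i+1} − x_{i+1}·y_i), indices taken mod 4.
Σ = (35) + (34) + (26) + (31) = 126
Area = |Σ|/2 = 63.

63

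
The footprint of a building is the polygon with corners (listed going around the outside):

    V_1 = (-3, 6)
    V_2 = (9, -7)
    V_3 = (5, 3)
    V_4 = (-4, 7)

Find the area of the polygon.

36.5

Apply the shoelace formula: 2A = Σ (x_i·y_{i+1} − x_{i+1}·y_i), indices taken mod 4.
Cross-terms: -33, 62, 47, -3  ⇒  Σ = 73
Area = |Σ|/2 = 36.5.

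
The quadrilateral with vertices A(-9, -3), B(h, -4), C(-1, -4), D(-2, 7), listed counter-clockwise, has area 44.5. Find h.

Write out the shoelace sum; only the two edges meeting at B involve h:
2·Area = [((-9)·(-4) − h·(-3)) + (h·(-4) − (-1)·(-4))] + 54
       = -1·h + 86 = 89
⇒ h = -3.

-3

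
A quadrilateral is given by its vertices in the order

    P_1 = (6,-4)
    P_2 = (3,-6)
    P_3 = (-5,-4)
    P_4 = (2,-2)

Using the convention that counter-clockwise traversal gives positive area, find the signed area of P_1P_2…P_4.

-22

Apply the shoelace (surveyor's) formula: 2A = Σ (x_i·y_{i+1} − x_{i+1}·y_i), indices taken mod 4.
Σ = (-24) + (-42) + (18) + (4) = -44
Signed area = Σ/2 = -22 (negative ⇒ clockwise traversal).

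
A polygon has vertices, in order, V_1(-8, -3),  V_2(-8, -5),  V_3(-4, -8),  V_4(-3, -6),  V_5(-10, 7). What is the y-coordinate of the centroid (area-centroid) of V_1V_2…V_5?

-437/195

Apply the surveyor's formula. First the cross-terms c_i = x_i·y_{i+1} − x_{i+1}·y_i:
  16, 44, 0, -81, 86  ⇒  2A = 65, A = 32.5.
Then Σ (y_i + y_{i+1})·c_i = -437, so ȳ = -437 / (6·32.5) = -437/195.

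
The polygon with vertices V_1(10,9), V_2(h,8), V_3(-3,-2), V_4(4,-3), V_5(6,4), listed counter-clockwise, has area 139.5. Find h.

-10

Write out the shoelace sum; only the two edges meeting at V_2 involve h:
2·Area = [(10·8 − h·9) + (h·(-2) − (-3)·8)] + 65
       = -11·h + 169 = 279
⇒ h = -10.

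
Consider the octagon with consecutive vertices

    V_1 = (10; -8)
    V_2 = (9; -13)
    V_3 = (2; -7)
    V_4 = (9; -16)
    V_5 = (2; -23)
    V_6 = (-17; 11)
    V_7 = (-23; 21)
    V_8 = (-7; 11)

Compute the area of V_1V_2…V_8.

Apply the surveyor's formula: 2A = Σ (x_i·y_{i+1} − x_{i+1}·y_i), indices taken mod 8.
Σ = (-58) + (-37) + (31) + (-175) + (-369) + (-104) + (-106) + (-54) = -872
Area = |Σ|/2 = 436.

436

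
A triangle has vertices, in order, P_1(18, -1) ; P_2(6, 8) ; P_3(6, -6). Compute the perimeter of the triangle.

|P_1P_2| = √((-12)² + (9)²) = √225 = 15
|P_2P_3| = √((0)² + (-14)²) = √196 = 14
|P_3P_1| = √((12)² + (5)²) = √169 = 13
Perimeter = 15 + 14 + 13 = 42.

42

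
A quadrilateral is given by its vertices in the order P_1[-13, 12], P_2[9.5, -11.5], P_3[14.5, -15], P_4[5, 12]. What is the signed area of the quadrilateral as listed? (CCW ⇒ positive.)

262.375

Apply the surveyor's formula: 2A = Σ (x_i·y_{i+1} − x_{i+1}·y_i), indices taken mod 4.
P_1→P_2: (-13)(-11.5) − (9.5)(12) = 35.5
P_2→P_3: (9.5)(-15) − (14.5)(-11.5) = 24.25
P_3→P_4: (14.5)(12) − (5)(-15) = 249
P_4→P_1: (5)(12) − (-13)(12) = 216
Σ = 524.75
Signed area = Σ/2 = 262.375 (positive ⇒ counter-clockwise traversal).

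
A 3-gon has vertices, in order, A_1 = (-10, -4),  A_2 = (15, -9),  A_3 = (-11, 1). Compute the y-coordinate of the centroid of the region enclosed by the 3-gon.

-4

Apply the shoelace formula. First the cross-terms c_i = x_i·y_{i+1} − x_{i+1}·y_i:
  150, -84, 54  ⇒  2A = 120, A = 60.
Then Σ (y_i + y_{i+1})·c_i = -1440, so ȳ = -1440 / (6·60) = -4.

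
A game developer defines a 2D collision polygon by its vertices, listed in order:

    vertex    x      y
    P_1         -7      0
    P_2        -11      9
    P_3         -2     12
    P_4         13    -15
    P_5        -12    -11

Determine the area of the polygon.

Cross-terms: -63, -114, -126, -323, -77  ⇒  Σ = -703
Area = |Σ|/2 = 351.5.

351.5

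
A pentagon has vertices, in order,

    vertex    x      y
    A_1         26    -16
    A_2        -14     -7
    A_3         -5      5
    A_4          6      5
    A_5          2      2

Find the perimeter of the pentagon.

102

|A_1A_2| = √((-40)² + (9)²) = √1681 = 41
|A_2A_3| = √((9)² + (12)²) = √225 = 15
|A_3A_4| = √((11)² + (0)²) = √121 = 11
|A_4A_5| = √((-4)² + (-3)²) = √25 = 5
|A_5A_1| = √((24)² + (-18)²) = √900 = 30
Perimeter = 41 + 15 + 11 + 5 + 30 = 102.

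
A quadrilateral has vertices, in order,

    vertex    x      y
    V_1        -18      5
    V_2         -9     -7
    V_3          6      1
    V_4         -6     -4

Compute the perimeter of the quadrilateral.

60

|V_1V_2| = √((9)² + (-12)²) = √225 = 15
|V_2V_3| = √((15)² + (8)²) = √289 = 17
|V_3V_4| = √((-12)² + (-5)²) = √169 = 13
|V_4V_1| = √((-12)² + (9)²) = √225 = 15
Perimeter = 15 + 17 + 13 + 15 = 60.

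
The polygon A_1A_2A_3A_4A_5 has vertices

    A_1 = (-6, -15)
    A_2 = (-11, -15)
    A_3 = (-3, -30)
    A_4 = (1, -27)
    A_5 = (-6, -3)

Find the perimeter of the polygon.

|A_1A_2| = √((-5)² + (0)²) = √25 = 5
|A_2A_3| = √((8)² + (-15)²) = √289 = 17
|A_3A_4| = √((4)² + (3)²) = √25 = 5
|A_4A_5| = √((-7)² + (24)²) = √625 = 25
|A_5A_1| = √((0)² + (-12)²) = √144 = 12
Perimeter = 5 + 17 + 5 + 25 + 12 = 64.

64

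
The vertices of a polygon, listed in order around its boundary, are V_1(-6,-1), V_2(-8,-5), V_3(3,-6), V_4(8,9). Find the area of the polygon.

103

Apply the surveyor's formula: 2A = Σ (x_i·y_{i+1} − x_{i+1}·y_i), indices taken mod 4.
V_1→V_2: (-6)(-5) − (-8)(-1) = 22
V_2→V_3: (-8)(-6) − (3)(-5) = 63
V_3→V_4: (3)(9) − (8)(-6) = 75
V_4→V_1: (8)(-1) − (-6)(9) = 46
Σ = 206
Area = |Σ|/2 = 103.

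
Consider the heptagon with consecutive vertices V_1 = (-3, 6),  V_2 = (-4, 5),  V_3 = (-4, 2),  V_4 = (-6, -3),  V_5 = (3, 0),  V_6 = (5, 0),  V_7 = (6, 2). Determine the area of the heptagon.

Apply the surveyor's formula: 2A = Σ (x_i·y_{i+1} − x_{i+1}·y_i), indices taken mod 7.
V_1→V_2: (-3)(5) − (-4)(6) = 9
V_2→V_3: (-4)(2) − (-4)(5) = 12
V_3→V_4: (-4)(-3) − (-6)(2) = 24
V_4→V_5: (-6)(0) − (3)(-3) = 9
V_5→V_6: (3)(0) − (5)(0) = 0
V_6→V_7: (5)(2) − (6)(0) = 10
V_7→V_1: (6)(6) − (-3)(2) = 42
Σ = 106
Area = |Σ|/2 = 53.

53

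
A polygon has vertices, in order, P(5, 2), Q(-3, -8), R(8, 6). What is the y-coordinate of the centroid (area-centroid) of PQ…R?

Apply the shoelace (surveyor's) formula. First the cross-terms c_i = x_i·y_{i+1} − x_{i+1}·y_i:
  -34, 46, -14  ⇒  2A = -2, A = -1.
Then Σ (y_i + y_{i+1})·c_i = 0, so ȳ = 0 / (6·(-1)) = 0.

0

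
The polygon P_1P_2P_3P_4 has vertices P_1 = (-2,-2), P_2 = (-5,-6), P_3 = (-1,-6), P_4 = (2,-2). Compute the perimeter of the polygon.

|P_1P_2| = √((-3)² + (-4)²) = √25 = 5
|P_2P_3| = √((4)² + (0)²) = √16 = 4
|P_3P_4| = √((3)² + (4)²) = √25 = 5
|P_4P_1| = √((-4)² + (0)²) = √16 = 4
Perimeter = 5 + 4 + 5 + 4 = 18.

18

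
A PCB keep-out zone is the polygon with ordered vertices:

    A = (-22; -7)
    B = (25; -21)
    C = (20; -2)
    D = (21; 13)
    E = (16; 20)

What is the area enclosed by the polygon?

Σ = (637) + (370) + (302) + (212) + (328) = 1849
Area = |Σ|/2 = 924.5.

924.5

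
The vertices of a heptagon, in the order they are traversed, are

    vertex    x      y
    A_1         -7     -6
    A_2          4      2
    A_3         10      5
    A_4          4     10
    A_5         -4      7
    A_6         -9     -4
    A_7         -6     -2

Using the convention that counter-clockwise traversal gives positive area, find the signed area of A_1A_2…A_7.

Apply the surveyor's formula: 2A = Σ (x_i·y_{i+1} − x_{i+1}·y_i), indices taken mod 7.
Σ = (10) + (0) + (80) + (68) + (79) + (-6) + (22) = 253
Signed area = Σ/2 = 126.5 (positive ⇒ counter-clockwise traversal).

126.5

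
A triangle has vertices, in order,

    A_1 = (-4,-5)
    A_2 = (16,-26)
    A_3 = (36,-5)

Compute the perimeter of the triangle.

|A_1A_2| = √((20)² + (-21)²) = √841 = 29
|A_2A_3| = √((20)² + (21)²) = √841 = 29
|A_3A_1| = √((-40)² + (0)²) = √1600 = 40
Perimeter = 29 + 29 + 40 = 98.

98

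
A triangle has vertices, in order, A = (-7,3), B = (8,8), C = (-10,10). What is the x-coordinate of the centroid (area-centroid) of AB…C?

-3

Apply the surveyor's formula. First the cross-terms c_i = x_i·y_{i+1} − x_{i+1}·y_i:
  -80, 160, 40  ⇒  2A = 120, A = 60.
Then Σ (x_i + x_{i+1})·c_i = -1080, so x̄ = -1080 / (6·60) = -3.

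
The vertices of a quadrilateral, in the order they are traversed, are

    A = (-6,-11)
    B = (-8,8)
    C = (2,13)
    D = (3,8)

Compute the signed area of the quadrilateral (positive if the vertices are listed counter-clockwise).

-132

Σ = (-136) + (-120) + (-23) + (15) = -264
Signed area = Σ/2 = -132 (negative ⇒ clockwise traversal).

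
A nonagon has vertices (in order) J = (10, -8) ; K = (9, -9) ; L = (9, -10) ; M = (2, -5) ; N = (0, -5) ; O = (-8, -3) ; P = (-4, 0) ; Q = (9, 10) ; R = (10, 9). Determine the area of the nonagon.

171.5

Apply the shoelace (surveyor's) formula: 2A = Σ (x_i·y_{i+1} − x_{i+1}·y_i), indices taken mod 9.
Cross-terms: -18, -9, -25, -10, -40, -12, -40, -19, -170  ⇒  Σ = -343
Area = |Σ|/2 = 171.5.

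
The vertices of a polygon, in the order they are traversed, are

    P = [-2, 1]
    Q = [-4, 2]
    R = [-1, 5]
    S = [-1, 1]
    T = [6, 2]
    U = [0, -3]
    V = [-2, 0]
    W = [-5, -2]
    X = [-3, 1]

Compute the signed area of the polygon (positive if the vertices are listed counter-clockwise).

-27

Apply the shoelace (surveyor's) formula: 2A = Σ (x_i·y_{i+1} − x_{i+1}·y_i), indices taken mod 9.
Σ = (0) + (-18) + (4) + (-8) + (-18) + (-6) + (4) + (-11) + (-1) = -54
Signed area = Σ/2 = -27 (negative ⇒ clockwise traversal).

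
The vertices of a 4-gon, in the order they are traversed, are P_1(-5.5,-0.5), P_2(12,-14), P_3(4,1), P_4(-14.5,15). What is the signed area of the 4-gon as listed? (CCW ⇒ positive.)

Apply the shoelace formula: 2A = Σ (x_i·y_{i+1} − x_{i+1}·y_i), indices taken mod 4.
P_1→P_2: (-5.5)(-14) − (12)(-0.5) = 83
P_2→P_3: (12)(1) − (4)(-14) = 68
P_3→P_4: (4)(15) − (-14.5)(1) = 74.5
P_4→P_1: (-14.5)(-0.5) − (-5.5)(15) = 89.75
Σ = 315.25
Signed area = Σ/2 = 157.625 (positive ⇒ counter-clockwise traversal).

157.625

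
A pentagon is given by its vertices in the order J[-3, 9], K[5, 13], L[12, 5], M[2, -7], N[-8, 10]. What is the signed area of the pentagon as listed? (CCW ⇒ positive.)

Cross-terms: -84, -131, -94, -36, -42  ⇒  Σ = -387
Signed area = Σ/2 = -193.5 (negative ⇒ clockwise traversal).

-193.5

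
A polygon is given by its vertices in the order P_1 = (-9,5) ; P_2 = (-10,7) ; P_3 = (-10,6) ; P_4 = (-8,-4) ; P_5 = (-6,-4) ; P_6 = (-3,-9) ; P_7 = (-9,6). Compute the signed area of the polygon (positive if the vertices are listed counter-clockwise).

Apply the shoelace (surveyor's) formula: 2A = Σ (x_i·y_{i+1} − x_{i+1}·y_i), indices taken mod 7.
Σ = (-13) + (10) + (88) + (8) + (42) + (-99) + (9) = 45
Signed area = Σ/2 = 22.5 (positive ⇒ counter-clockwise traversal).

22.5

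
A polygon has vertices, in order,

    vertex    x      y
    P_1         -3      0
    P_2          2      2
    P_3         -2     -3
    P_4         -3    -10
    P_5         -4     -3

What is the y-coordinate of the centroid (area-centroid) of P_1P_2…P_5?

Apply Gauss's area formula. First the cross-terms c_i = x_i·y_{i+1} − x_{i+1}·y_i:
  -6, -2, 11, -31, -9  ⇒  2A = -37, A = -18.5.
Then Σ (y_i + y_{i+1})·c_i = 277, so ȳ = 277 / (6·(-18.5)) = -277/111.

-277/111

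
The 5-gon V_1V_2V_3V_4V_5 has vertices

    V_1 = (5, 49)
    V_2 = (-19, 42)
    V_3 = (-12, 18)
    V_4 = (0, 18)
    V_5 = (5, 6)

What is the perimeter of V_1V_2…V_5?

118

|V_1V_2| = √((-24)² + (-7)²) = √625 = 25
|V_2V_3| = √((7)² + (-24)²) = √625 = 25
|V_3V_4| = √((12)² + (0)²) = √144 = 12
|V_4V_5| = √((5)² + (-12)²) = √169 = 13
|V_5V_1| = √((0)² + (43)²) = √1849 = 43
Perimeter = 25 + 25 + 12 + 13 + 43 = 118.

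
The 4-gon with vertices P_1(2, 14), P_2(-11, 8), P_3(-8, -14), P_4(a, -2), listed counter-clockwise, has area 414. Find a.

The doubled signed area Σ (x_i y_{i+1} − x_{i+1} y_i) is linear in a.
With a=0 it equals 408; the coefficient of a is 28 (from the two edges through P_4).
So 28·a + 408 = 2·414 = 828 ⇒ a = 15.

15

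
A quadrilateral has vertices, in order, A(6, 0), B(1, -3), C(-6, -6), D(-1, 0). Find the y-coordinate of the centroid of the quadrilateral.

-2.125

Apply the shoelace (surveyor's) formula. First the cross-terms c_i = x_i·y_{i+1} − x_{i+1}·y_i:
  -18, -24, -6, 0  ⇒  2A = -48, A = -24.
Then Σ (y_i + y_{i+1})·c_i = 306, so ȳ = 306 / (6·(-24)) = -2.125.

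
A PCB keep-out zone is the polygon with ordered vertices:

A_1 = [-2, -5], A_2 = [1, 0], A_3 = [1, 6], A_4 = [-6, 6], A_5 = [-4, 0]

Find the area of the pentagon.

Apply Gauss's area formula: 2A = Σ (x_i·y_{i+1} − x_{i+1}·y_i), indices taken mod 5.
Σ = (5) + (6) + (42) + (24) + (20) = 97
Area = |Σ|/2 = 48.5.

48.5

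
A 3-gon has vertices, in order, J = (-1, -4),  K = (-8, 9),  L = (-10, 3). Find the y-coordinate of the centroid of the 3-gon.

8/3

Apply the shoelace (surveyor's) formula. First the cross-terms c_i = x_i·y_{i+1} − x_{i+1}·y_i:
  -41, 66, 43  ⇒  2A = 68, A = 34.
Then Σ (y_i + y_{i+1})·c_i = 544, so ȳ = 544 / (6·34) = 8/3.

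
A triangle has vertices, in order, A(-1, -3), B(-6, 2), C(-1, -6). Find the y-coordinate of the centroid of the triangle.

-7/3

Apply the shoelace formula. First the cross-terms c_i = x_i·y_{i+1} − x_{i+1}·y_i:
  -20, 38, -3  ⇒  2A = 15, A = 7.5.
Then Σ (y_i + y_{i+1})·c_i = -105, so ȳ = -105 / (6·7.5) = -7/3.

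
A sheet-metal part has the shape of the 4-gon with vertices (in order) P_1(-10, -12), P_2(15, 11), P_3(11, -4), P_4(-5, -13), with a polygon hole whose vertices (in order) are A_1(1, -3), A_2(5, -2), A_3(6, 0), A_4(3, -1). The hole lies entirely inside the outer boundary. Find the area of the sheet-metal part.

166.5

Outer boundary:
Σ = (70) + (-181) + (-163) + (-70) = -344
Area = |Σ|/2 = 172.
Hole:
A_1→A_2: (1)(-2) − (5)(-3) = 13
A_2→A_3: (5)(0) − (6)(-2) = 12
A_3→A_4: (6)(-1) − (3)(0) = -6
A_4→A_1: (3)(-3) − (1)(-1) = -8
Σ = 11
Area = |Σ|/2 = 5.5.
Net area = 172 − 5.5 = 166.5.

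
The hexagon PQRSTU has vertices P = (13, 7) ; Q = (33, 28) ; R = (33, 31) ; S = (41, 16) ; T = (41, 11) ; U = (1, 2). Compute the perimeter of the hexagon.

|PQ| = √((20)² + (21)²) = √841 = 29
|QR| = √((0)² + (3)²) = √9 = 3
|RS| = √((8)² + (-15)²) = √289 = 17
|ST| = √((0)² + (-5)²) = √25 = 5
|TU| = √((-40)² + (-9)²) = √1681 = 41
|UP| = √((12)² + (5)²) = √169 = 13
Perimeter = 29 + 3 + 17 + 5 + 41 + 13 = 108.

108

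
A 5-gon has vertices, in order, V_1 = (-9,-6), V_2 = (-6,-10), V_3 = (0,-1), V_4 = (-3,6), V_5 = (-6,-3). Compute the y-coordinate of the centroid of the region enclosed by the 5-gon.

-99/37

Apply the surveyor's formula. First the cross-terms c_i = x_i·y_{i+1} − x_{i+1}·y_i:
  54, 6, -3, 45, 9  ⇒  2A = 111, A = 55.5.
Then Σ (y_i + y_{i+1})·c_i = -891, so ȳ = -891 / (6·55.5) = -99/37.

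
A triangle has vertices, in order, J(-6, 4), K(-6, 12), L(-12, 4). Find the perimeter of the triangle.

|JK| = √((0)² + (8)²) = √64 = 8
|KL| = √((-6)² + (-8)²) = √100 = 10
|LJ| = √((6)² + (0)²) = √36 = 6
Perimeter = 8 + 10 + 6 = 24.

24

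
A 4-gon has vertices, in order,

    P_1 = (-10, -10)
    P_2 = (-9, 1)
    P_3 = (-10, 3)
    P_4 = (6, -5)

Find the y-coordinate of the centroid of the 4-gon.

-62/15

Apply the shoelace (surveyor's) formula. First the cross-terms c_i = x_i·y_{i+1} − x_{i+1}·y_i:
  -100, -17, 32, -110  ⇒  2A = -195, A = -97.5.
Then Σ (y_i + y_{i+1})·c_i = 2418, so ȳ = 2418 / (6·(-97.5)) = -62/15.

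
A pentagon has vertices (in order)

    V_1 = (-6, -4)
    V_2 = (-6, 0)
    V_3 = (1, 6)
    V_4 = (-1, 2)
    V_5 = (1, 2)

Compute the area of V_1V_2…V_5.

24

Apply Gauss's area formula: 2A = Σ (x_i·y_{i+1} − x_{i+1}·y_i), indices taken mod 5.
Σ = (-24) + (-36) + (8) + (-4) + (8) = -48
Area = |Σ|/2 = 24.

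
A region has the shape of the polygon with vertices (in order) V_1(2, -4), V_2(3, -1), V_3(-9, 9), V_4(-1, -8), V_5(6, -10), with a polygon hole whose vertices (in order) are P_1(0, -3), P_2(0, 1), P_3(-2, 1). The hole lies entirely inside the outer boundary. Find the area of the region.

Outer boundary:
Σ = (10) + (18) + (81) + (58) + (-4) = 163
Area = |Σ|/2 = 81.5.
Hole:
Apply the shoelace formula: 2A = Σ (x_i·y_{i+1} − x_{i+1}·y_i), indices taken mod 3.
Σ = (0) + (2) + (6) = 8
Area = |Σ|/2 = 4.
Net area = 81.5 − 4 = 77.5.

77.5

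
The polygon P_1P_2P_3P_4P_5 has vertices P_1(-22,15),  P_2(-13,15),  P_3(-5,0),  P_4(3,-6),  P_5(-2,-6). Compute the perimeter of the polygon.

|P_1P_2| = √((9)² + (0)²) = √81 = 9
|P_2P_3| = √((8)² + (-15)²) = √289 = 17
|P_3P_4| = √((8)² + (-6)²) = √100 = 10
|P_4P_5| = √((-5)² + (0)²) = √25 = 5
|P_5P_1| = √((-20)² + (21)²) = √841 = 29
Perimeter = 9 + 17 + 10 + 5 + 29 = 70.

70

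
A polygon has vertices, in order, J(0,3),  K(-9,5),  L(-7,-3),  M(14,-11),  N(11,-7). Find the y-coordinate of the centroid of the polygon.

Apply Gauss's area formula. First the cross-terms c_i = x_i·y_{i+1} − x_{i+1}·y_i:
  27, 62, 119, 23, 33  ⇒  2A = 264, A = 132.
Then Σ (y_i + y_{i+1})·c_i = -1872, so ȳ = -1872 / (6·132) = -26/11.

-26/11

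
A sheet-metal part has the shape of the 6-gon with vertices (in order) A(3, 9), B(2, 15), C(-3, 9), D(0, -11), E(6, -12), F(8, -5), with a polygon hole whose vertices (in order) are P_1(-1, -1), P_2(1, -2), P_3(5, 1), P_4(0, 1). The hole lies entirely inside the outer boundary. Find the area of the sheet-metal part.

Outer boundary:
Apply the surveyor's formula: 2A = Σ (x_i·y_{i+1} − x_{i+1}·y_i), indices taken mod 6.
Cross-terms: 27, 63, 33, 66, 66, 87  ⇒  Σ = 342
Area = |Σ|/2 = 171.
Hole:
Apply the shoelace (surveyor's) formula: 2A = Σ (x_i·y_{i+1} − x_{i+1}·y_i), indices taken mod 4.
Cross-terms: 3, 11, 5, 1  ⇒  Σ = 20
Area = |Σ|/2 = 10.
Net area = 171 − 10 = 161.

161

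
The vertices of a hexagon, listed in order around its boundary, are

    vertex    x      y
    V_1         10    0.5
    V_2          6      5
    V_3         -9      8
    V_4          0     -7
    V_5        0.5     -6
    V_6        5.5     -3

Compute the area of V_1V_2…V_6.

135.375

V_1→V_2: (10)(5) − (6)(0.5) = 47
V_2→V_3: (6)(8) − (-9)(5) = 93
V_3→V_4: (-9)(-7) − (0)(8) = 63
V_4→V_5: (0)(-6) − (0.5)(-7) = 3.5
V_5→V_6: (0.5)(-3) − (5.5)(-6) = 31.5
V_6→V_1: (5.5)(0.5) − (10)(-3) = 32.75
Σ = 270.75
Area = |Σ|/2 = 135.375.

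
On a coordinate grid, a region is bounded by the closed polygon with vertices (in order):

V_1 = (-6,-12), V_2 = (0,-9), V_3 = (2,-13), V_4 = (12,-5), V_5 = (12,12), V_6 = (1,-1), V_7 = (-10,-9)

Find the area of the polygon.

Apply the shoelace formula: 2A = Σ (x_i·y_{i+1} − x_{i+1}·y_i), indices taken mod 7.
V_1→V_2: (-6)(-9) − (0)(-12) = 54
V_2→V_3: (0)(-13) − (2)(-9) = 18
V_3→V_4: (2)(-5) − (12)(-13) = 146
V_4→V_5: (12)(12) − (12)(-5) = 204
V_5→V_6: (12)(-1) − (1)(12) = -24
V_6→V_7: (1)(-9) − (-10)(-1) = -19
V_7→V_1: (-10)(-12) − (-6)(-9) = 66
Σ = 445
Area = |Σ|/2 = 222.5.

222.5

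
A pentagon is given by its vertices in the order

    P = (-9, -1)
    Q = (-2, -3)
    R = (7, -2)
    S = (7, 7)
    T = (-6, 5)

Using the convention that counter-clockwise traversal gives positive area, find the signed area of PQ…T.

120.5

Σ = (25) + (25) + (63) + (77) + (51) = 241
Signed area = Σ/2 = 120.5 (positive ⇒ counter-clockwise traversal).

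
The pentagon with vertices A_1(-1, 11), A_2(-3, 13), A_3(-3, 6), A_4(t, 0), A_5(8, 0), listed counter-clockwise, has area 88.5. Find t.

-8

The doubled signed area Σ (x_i y_{i+1} − x_{i+1} y_i) is linear in t.
With t=0 it equals 129; the coefficient of t is -6 (from the two edges through A_4).
So -6·t + 129 = 2·88.5 = 177 ⇒ t = -8.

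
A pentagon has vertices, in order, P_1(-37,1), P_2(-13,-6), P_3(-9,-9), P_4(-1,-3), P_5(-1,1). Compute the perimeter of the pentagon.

80

|P_1P_2| = √((24)² + (-7)²) = √625 = 25
|P_2P_3| = √((4)² + (-3)²) = √25 = 5
|P_3P_4| = √((8)² + (6)²) = √100 = 10
|P_4P_5| = √((0)² + (4)²) = √16 = 4
|P_5P_1| = √((-36)² + (0)²) = √1296 = 36
Perimeter = 25 + 5 + 10 + 4 + 36 = 80.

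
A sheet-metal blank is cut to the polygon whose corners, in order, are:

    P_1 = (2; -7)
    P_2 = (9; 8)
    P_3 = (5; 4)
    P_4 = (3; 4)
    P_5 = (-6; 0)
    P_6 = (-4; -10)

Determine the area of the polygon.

107.5

Apply the shoelace (surveyor's) formula: 2A = Σ (x_i·y_{i+1} − x_{i+1}·y_i), indices taken mod 6.
Σ = (79) + (-4) + (8) + (24) + (60) + (48) = 215
Area = |Σ|/2 = 107.5.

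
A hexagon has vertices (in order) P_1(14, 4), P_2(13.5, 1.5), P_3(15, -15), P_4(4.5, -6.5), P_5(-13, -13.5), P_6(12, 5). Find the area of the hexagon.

179.125

Apply the shoelace formula: 2A = Σ (x_i·y_{i+1} − x_{i+1}·y_i), indices taken mod 6.
Cross-terms: -33, -225, -30, -145.25, 97, -22  ⇒  Σ = -358.25
Area = |Σ|/2 = 179.125.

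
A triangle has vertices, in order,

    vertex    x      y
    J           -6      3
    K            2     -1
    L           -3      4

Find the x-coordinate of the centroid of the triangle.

-7/3

Apply the surveyor's formula. First the cross-terms c_i = x_i·y_{i+1} − x_{i+1}·y_i:
  0, 5, 15  ⇒  2A = 20, A = 10.
Then Σ (x_i + x_{i+1})·c_i = -140, so x̄ = -140 / (6·10) = -7/3.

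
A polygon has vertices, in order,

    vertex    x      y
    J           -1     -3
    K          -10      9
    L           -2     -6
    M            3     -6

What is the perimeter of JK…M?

|JK| = √((-9)² + (12)²) = √225 = 15
|KL| = √((8)² + (-15)²) = √289 = 17
|LM| = √((5)² + (0)²) = √25 = 5
|MJ| = √((-4)² + (3)²) = √25 = 5
Perimeter = 15 + 17 + 5 + 5 = 42.

42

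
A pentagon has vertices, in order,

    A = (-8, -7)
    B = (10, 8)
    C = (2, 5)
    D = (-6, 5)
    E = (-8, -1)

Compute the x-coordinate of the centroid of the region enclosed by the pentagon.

Apply the shoelace formula. First the cross-terms c_i = x_i·y_{i+1} − x_{i+1}·y_i:
  6, 34, 40, 46, 48  ⇒  2A = 174, A = 87.
Then Σ (x_i + x_{i+1})·c_i = -1152, so x̄ = -1152 / (6·87) = -64/29.

-64/29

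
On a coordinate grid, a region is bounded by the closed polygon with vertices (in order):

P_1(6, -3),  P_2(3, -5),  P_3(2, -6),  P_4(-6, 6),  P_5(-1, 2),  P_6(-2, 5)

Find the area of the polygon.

42

Σ = (-21) + (-8) + (-24) + (-6) + (-1) + (-24) = -84
Area = |Σ|/2 = 42.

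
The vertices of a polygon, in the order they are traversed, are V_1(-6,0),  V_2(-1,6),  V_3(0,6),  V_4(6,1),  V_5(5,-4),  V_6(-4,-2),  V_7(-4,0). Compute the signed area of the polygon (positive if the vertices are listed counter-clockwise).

Cross-terms: -36, -6, -36, -29, -26, -8, 0  ⇒  Σ = -141
Signed area = Σ/2 = -70.5 (negative ⇒ clockwise traversal).

-70.5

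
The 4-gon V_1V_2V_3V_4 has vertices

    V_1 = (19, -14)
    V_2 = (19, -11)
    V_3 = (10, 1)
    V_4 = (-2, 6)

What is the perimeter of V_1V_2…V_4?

60

|V_1V_2| = √((0)² + (3)²) = √9 = 3
|V_2V_3| = √((-9)² + (12)²) = √225 = 15
|V_3V_4| = √((-12)² + (5)²) = √169 = 13
|V_4V_1| = √((21)² + (-20)²) = √841 = 29
Perimeter = 3 + 15 + 13 + 29 = 60.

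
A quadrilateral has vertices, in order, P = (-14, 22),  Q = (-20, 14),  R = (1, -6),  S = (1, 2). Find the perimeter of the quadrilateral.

|PQ| = √((-6)² + (-8)²) = √100 = 10
|QR| = √((21)² + (-20)²) = √841 = 29
|RS| = √((0)² + (8)²) = √64 = 8
|SP| = √((-15)² + (20)²) = √625 = 25
Perimeter = 10 + 29 + 8 + 25 = 72.

72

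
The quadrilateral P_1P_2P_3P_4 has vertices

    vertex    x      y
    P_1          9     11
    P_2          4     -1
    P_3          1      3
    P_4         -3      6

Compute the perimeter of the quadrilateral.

|P_1P_2| = √((-5)² + (-12)²) = √169 = 13
|P_2P_3| = √((-3)² + (4)²) = √25 = 5
|P_3P_4| = √((-4)² + (3)²) = √25 = 5
|P_4P_1| = √((12)² + (5)²) = √169 = 13
Perimeter = 13 + 5 + 5 + 13 = 36.

36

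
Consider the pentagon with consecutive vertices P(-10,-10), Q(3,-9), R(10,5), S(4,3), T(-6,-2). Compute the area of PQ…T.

142.5

Apply the shoelace (surveyor's) formula: 2A = Σ (x_i·y_{i+1} − x_{i+1}·y_i), indices taken mod 5.
Cross-terms: 120, 105, 10, 10, 40  ⇒  Σ = 285
Area = |Σ|/2 = 142.5.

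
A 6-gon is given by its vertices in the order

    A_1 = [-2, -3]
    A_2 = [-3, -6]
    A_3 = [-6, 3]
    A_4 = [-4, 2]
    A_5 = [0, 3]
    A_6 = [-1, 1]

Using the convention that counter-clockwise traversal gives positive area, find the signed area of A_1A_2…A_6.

Apply Gauss's area formula: 2A = Σ (x_i·y_{i+1} − x_{i+1}·y_i), indices taken mod 6.
A_1→A_2: (-2)(-6) − (-3)(-3) = 3
A_2→A_3: (-3)(3) − (-6)(-6) = -45
A_3→A_4: (-6)(2) − (-4)(3) = 0
A_4→A_5: (-4)(3) − (0)(2) = -12
A_5→A_6: (0)(1) − (-1)(3) = 3
A_6→A_1: (-1)(-3) − (-2)(1) = 5
Σ = -46
Signed area = Σ/2 = -23 (negative ⇒ clockwise traversal).

-23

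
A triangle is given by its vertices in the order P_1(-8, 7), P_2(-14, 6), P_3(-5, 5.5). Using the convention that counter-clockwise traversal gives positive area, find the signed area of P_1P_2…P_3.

6

Σ = (50) + (-47) + (9) = 12
Signed area = Σ/2 = 6 (positive ⇒ counter-clockwise traversal).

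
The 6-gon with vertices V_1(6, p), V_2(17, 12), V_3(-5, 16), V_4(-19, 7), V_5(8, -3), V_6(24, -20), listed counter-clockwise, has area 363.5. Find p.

3

Write out the shoelace sum; only the two edges meeting at V_1 involve p:
2·Area = [(24·p − 6·(-20)) + (6·12 − 17·p)] + 514
       = 7·p + 706 = 727
⇒ p = 3.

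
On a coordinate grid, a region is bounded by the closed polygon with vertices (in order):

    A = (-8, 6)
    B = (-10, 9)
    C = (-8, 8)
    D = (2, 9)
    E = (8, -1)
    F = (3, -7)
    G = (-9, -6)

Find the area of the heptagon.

209

Σ = (-12) + (-8) + (-88) + (-74) + (-53) + (-81) + (-102) = -418
Area = |Σ|/2 = 209.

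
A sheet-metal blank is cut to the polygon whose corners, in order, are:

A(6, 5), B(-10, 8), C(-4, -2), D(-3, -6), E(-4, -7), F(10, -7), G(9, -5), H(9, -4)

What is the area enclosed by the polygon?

177

Apply Gauss's area formula: 2A = Σ (x_i·y_{i+1} − x_{i+1}·y_i), indices taken mod 8.
Cross-terms: 98, 52, 18, -3, 98, 13, 9, 69  ⇒  Σ = 354
Area = |Σ|/2 = 177.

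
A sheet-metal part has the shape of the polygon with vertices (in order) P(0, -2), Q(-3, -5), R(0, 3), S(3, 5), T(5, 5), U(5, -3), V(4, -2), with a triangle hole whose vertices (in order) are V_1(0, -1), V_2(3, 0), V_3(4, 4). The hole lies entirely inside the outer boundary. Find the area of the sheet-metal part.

Outer boundary:
Apply the surveyor's formula: 2A = Σ (x_i·y_{i+1} − x_{i+1}·y_i), indices taken mod 7.
Σ = (-6) + (-9) + (-9) + (-10) + (-40) + (2) + (-8) = -80
Area = |Σ|/2 = 40.
Hole:
Apply Gauss's area formula: 2A = Σ (x_i·y_{i+1} − x_{i+1}·y_i), indices taken mod 3.
Σ = (3) + (12) + (-4) = 11
Area = |Σ|/2 = 5.5.
Net area = 40 − 5.5 = 34.5.

34.5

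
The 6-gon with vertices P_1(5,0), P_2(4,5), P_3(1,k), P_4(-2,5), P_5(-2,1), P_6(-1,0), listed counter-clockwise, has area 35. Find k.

6

The doubled signed area Σ (x_i y_{i+1} − x_{i+1} y_i) is linear in k.
With k=0 it equals 34; the coefficient of k is 6 (from the two edges through P_3).
So 6·k + 34 = 2·35 = 70 ⇒ k = 6.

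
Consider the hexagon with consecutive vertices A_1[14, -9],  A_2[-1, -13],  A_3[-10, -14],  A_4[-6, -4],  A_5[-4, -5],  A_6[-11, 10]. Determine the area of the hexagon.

Apply the shoelace formula: 2A = Σ (x_i·y_{i+1} − x_{i+1}·y_i), indices taken mod 6.
A_1→A_2: (14)(-13) − (-1)(-9) = -191
A_2→A_3: (-1)(-14) − (-10)(-13) = -116
A_3→A_4: (-10)(-4) − (-6)(-14) = -44
A_4→A_5: (-6)(-5) − (-4)(-4) = 14
A_5→A_6: (-4)(10) − (-11)(-5) = -95
A_6→A_1: (-11)(-9) − (14)(10) = -41
Σ = -473
Area = |Σ|/2 = 236.5.

236.5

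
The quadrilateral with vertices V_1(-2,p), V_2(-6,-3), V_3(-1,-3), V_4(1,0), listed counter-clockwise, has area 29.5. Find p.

5

Write out the shoelace sum; only the two edges meeting at V_1 involve p:
2·Area = [(1·p − (-2)·0) + ((-2)·(-3) − (-6)·p)] + 18
       = 7·p + 24 = 59
⇒ p = 5.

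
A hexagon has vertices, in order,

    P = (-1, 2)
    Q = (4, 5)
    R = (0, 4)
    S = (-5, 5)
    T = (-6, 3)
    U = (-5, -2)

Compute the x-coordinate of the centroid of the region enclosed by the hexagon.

Apply the surveyor's formula. First the cross-terms c_i = x_i·y_{i+1} − x_{i+1}·y_i:
  -13, 16, 20, 15, 27, -12  ⇒  2A = 53, A = 26.5.
Then Σ (x_i + x_{i+1})·c_i = -465, so x̄ = -465 / (6·26.5) = -155/53.

-155/53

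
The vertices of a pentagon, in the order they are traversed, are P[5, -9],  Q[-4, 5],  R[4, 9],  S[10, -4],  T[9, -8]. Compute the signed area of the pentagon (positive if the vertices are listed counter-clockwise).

Apply the surveyor's formula: 2A = Σ (x_i·y_{i+1} − x_{i+1}·y_i), indices taken mod 5.
Σ = (-11) + (-56) + (-106) + (-44) + (-41) = -258
Signed area = Σ/2 = -129 (negative ⇒ clockwise traversal).

-129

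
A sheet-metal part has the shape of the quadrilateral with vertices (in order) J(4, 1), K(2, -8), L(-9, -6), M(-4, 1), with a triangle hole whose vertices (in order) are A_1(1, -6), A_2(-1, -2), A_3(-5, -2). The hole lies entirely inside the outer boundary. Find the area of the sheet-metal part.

71.5

Outer boundary:
Cross-terms: -34, -84, -33, -8  ⇒  Σ = -159
Area = |Σ|/2 = 79.5.
Hole:
Apply the shoelace (surveyor's) formula: 2A = Σ (x_i·y_{i+1} − x_{i+1}·y_i), indices taken mod 3.
Σ = (-8) + (-8) + (32) = 16
Area = |Σ|/2 = 8.
Net area = 79.5 − 8 = 71.5.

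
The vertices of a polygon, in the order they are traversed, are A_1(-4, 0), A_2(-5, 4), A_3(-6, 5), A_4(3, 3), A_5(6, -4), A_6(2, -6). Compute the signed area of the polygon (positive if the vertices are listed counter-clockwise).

-66

Apply the surveyor's formula: 2A = Σ (x_i·y_{i+1} − x_{i+1}·y_i), indices taken mod 6.
Cross-terms: -16, -1, -33, -30, -28, -24  ⇒  Σ = -132
Signed area = Σ/2 = -66 (negative ⇒ clockwise traversal).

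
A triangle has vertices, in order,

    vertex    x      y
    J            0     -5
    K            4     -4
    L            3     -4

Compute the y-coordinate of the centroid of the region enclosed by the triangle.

-13/3

Apply the shoelace (surveyor's) formula. First the cross-terms c_i = x_i·y_{i+1} − x_{i+1}·y_i:
  20, -4, -15  ⇒  2A = 1, A = 0.5.
Then Σ (y_i + y_{i+1})·c_i = -13, so ȳ = -13 / (6·0.5) = -13/3.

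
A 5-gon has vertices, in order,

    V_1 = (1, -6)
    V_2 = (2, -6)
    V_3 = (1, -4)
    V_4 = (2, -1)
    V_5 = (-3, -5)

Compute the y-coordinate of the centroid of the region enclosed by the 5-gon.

Apply the shoelace formula. First the cross-terms c_i = x_i·y_{i+1} − x_{i+1}·y_i:
  6, -2, 7, -13, 23  ⇒  2A = 21, A = 10.5.
Then Σ (y_i + y_{i+1})·c_i = -262, so ȳ = -262 / (6·10.5) = -262/63.

-262/63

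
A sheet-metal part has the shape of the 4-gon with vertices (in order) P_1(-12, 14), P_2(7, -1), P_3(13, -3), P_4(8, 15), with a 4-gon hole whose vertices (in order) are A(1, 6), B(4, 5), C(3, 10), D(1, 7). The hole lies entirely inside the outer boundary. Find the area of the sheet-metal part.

200.5

Outer boundary:
P_1→P_2: (-12)(-1) − (7)(14) = -86
P_2→P_3: (7)(-3) − (13)(-1) = -8
P_3→P_4: (13)(15) − (8)(-3) = 219
P_4→P_1: (8)(14) − (-12)(15) = 292
Σ = 417
Area = |Σ|/2 = 208.5.
Hole:
Σ = (-19) + (25) + (11) + (-1) = 16
Area = |Σ|/2 = 8.
Net area = 208.5 − 8 = 200.5.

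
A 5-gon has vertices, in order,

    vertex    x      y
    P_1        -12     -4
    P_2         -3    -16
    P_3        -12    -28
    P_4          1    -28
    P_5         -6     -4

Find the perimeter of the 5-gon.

|P_1P_2| = √((9)² + (-12)²) = √225 = 15
|P_2P_3| = √((-9)² + (-12)²) = √225 = 15
|P_3P_4| = √((13)² + (0)²) = √169 = 13
|P_4P_5| = √((-7)² + (24)²) = √625 = 25
|P_5P_1| = √((-6)² + (0)²) = √36 = 6
Perimeter = 15 + 15 + 13 + 25 + 6 = 74.

74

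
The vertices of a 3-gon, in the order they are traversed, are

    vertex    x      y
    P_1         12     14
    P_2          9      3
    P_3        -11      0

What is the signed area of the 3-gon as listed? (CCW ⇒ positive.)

Σ = (-90) + (33) + (-154) = -211
Signed area = Σ/2 = -105.5 (negative ⇒ clockwise traversal).

-105.5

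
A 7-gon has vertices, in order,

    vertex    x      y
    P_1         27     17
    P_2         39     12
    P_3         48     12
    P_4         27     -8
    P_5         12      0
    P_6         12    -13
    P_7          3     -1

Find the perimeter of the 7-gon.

|P_1P_2| = √((12)² + (-5)²) = √169 = 13
|P_2P_3| = √((9)² + (0)²) = √81 = 9
|P_3P_4| = √((-21)² + (-20)²) = √841 = 29
|P_4P_5| = √((-15)² + (8)²) = √289 = 17
|P_5P_6| = √((0)² + (-13)²) = √169 = 13
|P_6P_7| = √((-9)² + (12)²) = √225 = 15
|P_7P_1| = √((24)² + (18)²) = √900 = 30
Perimeter = 13 + 9 + 29 + 17 + 13 + 15 + 30 = 126.

126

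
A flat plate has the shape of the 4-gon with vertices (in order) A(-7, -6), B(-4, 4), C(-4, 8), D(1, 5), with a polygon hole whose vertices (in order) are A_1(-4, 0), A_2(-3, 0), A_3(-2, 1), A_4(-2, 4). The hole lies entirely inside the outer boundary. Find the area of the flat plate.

Outer boundary:
A→B: (-7)(4) − (-4)(-6) = -52
B→C: (-4)(8) − (-4)(4) = -16
C→D: (-4)(5) − (1)(8) = -28
D→A: (1)(-6) − (-7)(5) = 29
Σ = -67
Area = |Σ|/2 = 33.5.
Hole:
Apply the shoelace formula: 2A = Σ (x_i·y_{i+1} − x_{i+1}·y_i), indices taken mod 4.
A_1→A_2: (-4)(0) − (-3)(0) = 0
A_2→A_3: (-3)(1) − (-2)(0) = -3
A_3→A_4: (-2)(4) − (-2)(1) = -6
A_4→A_1: (-2)(0) − (-4)(4) = 16
Σ = 7
Area = |Σ|/2 = 3.5.
Net area = 33.5 − 3.5 = 30.

30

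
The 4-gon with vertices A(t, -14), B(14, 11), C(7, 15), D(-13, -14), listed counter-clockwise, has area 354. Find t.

4

Write out the shoelace sum; only the two edges meeting at A involve t:
2·Area = [((-13)·(-14) − t·(-14)) + (t·11 − 14·(-14))] + 230
       = 25·t + 608 = 708
⇒ t = 4.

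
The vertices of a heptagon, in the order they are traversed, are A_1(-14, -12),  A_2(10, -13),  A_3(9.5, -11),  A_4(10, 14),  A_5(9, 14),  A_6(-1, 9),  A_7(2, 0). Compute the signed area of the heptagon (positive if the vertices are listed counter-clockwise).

Apply Gauss's area formula: 2A = Σ (x_i·y_{i+1} − x_{i+1}·y_i), indices taken mod 7.
Cross-terms: 302, 13.5, 243, 14, 95, -18, -24  ⇒  Σ = 625.5
Signed area = Σ/2 = 312.75 (positive ⇒ counter-clockwise traversal).

312.75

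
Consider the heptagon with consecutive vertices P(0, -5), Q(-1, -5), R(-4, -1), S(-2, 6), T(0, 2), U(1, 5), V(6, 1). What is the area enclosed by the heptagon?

57.5

Cross-terms: -5, -19, -26, -4, -2, -29, -30  ⇒  Σ = -115
Area = |Σ|/2 = 57.5.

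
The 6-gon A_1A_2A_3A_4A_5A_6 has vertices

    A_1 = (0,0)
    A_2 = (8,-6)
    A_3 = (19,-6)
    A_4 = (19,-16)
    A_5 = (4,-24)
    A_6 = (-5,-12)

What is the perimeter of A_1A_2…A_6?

|A_1A_2| = √((8)² + (-6)²) = √100 = 10
|A_2A_3| = √((11)² + (0)²) = √121 = 11
|A_3A_4| = √((0)² + (-10)²) = √100 = 10
|A_4A_5| = √((-15)² + (-8)²) = √289 = 17
|A_5A_6| = √((-9)² + (12)²) = √225 = 15
|A_6A_1| = √((5)² + (12)²) = √169 = 13
Perimeter = 10 + 11 + 10 + 17 + 15 + 13 = 76.

76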